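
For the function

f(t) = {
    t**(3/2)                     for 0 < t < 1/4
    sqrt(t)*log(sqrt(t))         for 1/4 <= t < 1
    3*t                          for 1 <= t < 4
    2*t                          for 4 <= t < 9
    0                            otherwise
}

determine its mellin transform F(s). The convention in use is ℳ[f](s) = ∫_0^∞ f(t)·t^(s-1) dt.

(16*2**(4*s)*(2*s + 3)*(4*s - 4*(s + 1)**2 + 3) + 8*2**(2*s)*(s + 1)*(2*s + 3) - 12*2**(2*s)*(2*s + 3)*(4*s - 4*(s + 1)**2 + 3) + 72*6**(2*s)*(2*s + 3)*(4*s - 4*(s + 1)**2 + 3) - 8*(s + 1)**2*(2*s + 3)*log(2) - 4*(s + 1)*(2*s + 3) + 4*(s + 1)*(2*s + 3)*log(2) + (s + 1)*(4*s - 4*(s + 1)**2 + 3))/(4*2**(2*s)*(s + 1)*(2*s + 3)*(4*s - 4*(s + 1)**2 + 3))
  Re(s) > -3/2

invert the shared t-power to get 1/sqrt(t) on [0, 1/4); log(sqrt(t))/t**(3/2) on [1/4, 1); 3/t on [1, 4); …
strip the shared t-power: sqrt(t) on [0, 1/4); log(sqrt(t))/sqrt(t) on [1/4, 1); 3 on [1, 4); …
invert the power substitution to get t on [0, 1/2); log(t)/t on [1/2, 1); 3 on [1, 2); …
breakpoints 1/4, 1, 4: one integral from each of the 4 segments
segment 0 to 1/4 holds t**(3/2); add its integral
between 1/4 and 1 the integrand is sqrt(t)*log(sqrt(t))·t^(s-1)
∫ 3*t·t^(s-1) over [1, 4)
on [4, 9) integrate f = 2*t against the kernel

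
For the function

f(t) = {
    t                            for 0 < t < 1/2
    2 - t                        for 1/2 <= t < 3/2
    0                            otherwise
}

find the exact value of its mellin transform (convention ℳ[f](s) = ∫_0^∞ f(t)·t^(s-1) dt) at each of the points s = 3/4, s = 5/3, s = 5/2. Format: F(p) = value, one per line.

F(3/4) = 2**(1/4)*(-22 + 19*3**(3/4))/21
F(5/3) = 3*2**(1/3)*(-22 + 51*3**(2/3))/320
F(5/2) = -9*sqrt(2)/140 + 117*sqrt(6)/280

the 2 pieces separated at 1/2 each add one integral
[0, 1/2) adds the kernel integral of t
∫ (2 - t)·t^(s-1) over [1/2, 3/2)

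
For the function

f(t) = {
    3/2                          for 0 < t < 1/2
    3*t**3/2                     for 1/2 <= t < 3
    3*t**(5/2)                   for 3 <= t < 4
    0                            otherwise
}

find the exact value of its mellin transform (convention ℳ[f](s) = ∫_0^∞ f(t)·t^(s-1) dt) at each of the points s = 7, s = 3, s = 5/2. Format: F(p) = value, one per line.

slice at 1/2, 3, transform all 3 pieces, and sum them
segment [0, 1/2) carries 3/2; integrate it
for t in [1/2, 3): the term is ∫ 3*t**3/2·t^(s-1)
between 3 and 4 the integrand is 3*t**(5/2)·t^(s-1)

F(7) = 95019514893/544768 - 118098*sqrt(3)/19
F(3) = 3659109/2816 - 1458*sqrt(3)/11
F(5/2) = 249*sqrt(2)/3520 + 729*sqrt(3)/11 + 2343/5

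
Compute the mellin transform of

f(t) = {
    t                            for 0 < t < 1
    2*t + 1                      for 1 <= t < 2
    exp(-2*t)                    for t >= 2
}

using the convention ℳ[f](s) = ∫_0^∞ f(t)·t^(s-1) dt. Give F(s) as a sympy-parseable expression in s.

(2**s*s*(s + 1)*uppergamma(s, 4) - 2*4**s*s - 4**s + 5*8**s*s + 8**s)/(4**s*s*(s + 1))
  Re(s) > -1

linearity at 1, 2 turns ℳ[f](s) into 3 summed integrals
∫ over [0, 1) of t·t^(s-1) joins the sum
segment [1, 2) carries (2*t + 1); integrate it
segment 2 to ∞ holds exp(-2*t); add its integral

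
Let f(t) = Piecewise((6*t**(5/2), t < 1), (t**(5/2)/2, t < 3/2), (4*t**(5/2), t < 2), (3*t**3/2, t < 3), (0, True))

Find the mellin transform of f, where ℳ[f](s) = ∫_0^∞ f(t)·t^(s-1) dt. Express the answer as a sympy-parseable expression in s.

(16*2**(s + 5/2)*(s + 3) - 3*2**(s + 3)*(2*s + 5) + 3*3**(s + 3)*(2*s + 5) - 14*(3/2)**(s + 5/2)*(s + 3) + 22*s + 66)/(2*(s + 3)*(2*s + 5))
  Re(s) > -5/2

breakpoints 1, 3/2, 2: one integral from each of the 4 segments
the [0, 1) slice contributes ∫ 6*t**(5/2)·t^(s-1) dt
∫ over [1, 3/2) of t**(5/2)/2·t^(s-1) joins the sum
∫ 4*t**(5/2)·t^(s-1) over [3/2, 2)
[2, 3) adds the kernel integral of 3*t**3/2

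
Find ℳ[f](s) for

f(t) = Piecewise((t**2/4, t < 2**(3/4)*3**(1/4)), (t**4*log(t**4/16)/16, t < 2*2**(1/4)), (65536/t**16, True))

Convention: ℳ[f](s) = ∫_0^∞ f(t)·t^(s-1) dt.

peel off the common scale on t: t**2 on [0, 2**(3/4)*3**(1/4)/2); t**4*log(t**4) on [2**(3/4)*3**(1/4)/2, 2**(1/4)); t**(-16) on [2**(1/4), ∞)
reversing the power substitution: t on [0, sqrt(6)/2); t**2*log(t**2) on [sqrt(6)/2, sqrt(2)); t**(-8) on [sqrt(2), ∞)
the power substitution comes off first: sqrt(t) on [0, 3/2); t*log(t) on [3/2, 2); t**(-4) on [2, ∞)
f breaks at 2**(3/4)*3**(1/4), 2*2**(1/4) into 3 integrals to sum
between 0 and 2**(3/4)*3**(1/4) the integrand is t**2/4·t^(s-1)
over [2**(3/4)*3**(1/4), 2*2**(1/4)), the kernel integral of t**4*log(t**4/16)/16 enters the sum
∫ over [2*2**(1/4), ∞) of 65536/t**16·t^(s-1) joins the sum

2**(3*s/4)*(8*2**(s/2)*s*(s/4 - 4)*(s/2 + 1)*log(2) - 32*2**(s/2)*(s/4 - 4)*(s/2 + 1) + 32*2**(s/2)*(s/4 - 4)*(s/2 + 1)*log(2) - 2**(s/2)*(s/2 + 1)*(s**2/16 + s/2 + 1) - 6*3**(s/4)*s*(s/4 - 4)*(s/2 + 1)*log(3) + 6*3**(s/4)*s*(s/4 - 4)*(s/2 + 1)*log(2) - 24*3**(s/4)*(s/4 - 4)*(s/2 + 1)*log(3) + 24*3**(s/4)*(s/4 - 4)*(s/2 + 1)*log(2) + 24*3**(s/4)*(s/4 - 4)*(s/2 + 1) + 16*3**(s/4)*sqrt(6)*(s/4 - 4)*(s**2/16 + s/2 + 1))/(64*(s/4 - 4)*(s/2 + 1)*(s**2/16 + s/2 + 1))
  -2 < Re(s) < 16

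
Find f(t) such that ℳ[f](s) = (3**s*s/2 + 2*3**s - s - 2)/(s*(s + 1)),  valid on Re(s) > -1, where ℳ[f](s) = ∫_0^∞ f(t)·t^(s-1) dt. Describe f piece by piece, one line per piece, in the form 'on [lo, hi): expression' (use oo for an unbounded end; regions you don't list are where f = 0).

on [0, 1): t/2
on [1, 3): 2 - t/2

peel off the common scale on t: t on [0, 1/2); 2 - t on [1/2, 3/2)
along the cuts 1, ℳ[f](s) splits into 2 integrals
piece [0, 1): integrate t/2 against the kernel
∫ (2 - t/2)·t^(s-1) over [1, 3)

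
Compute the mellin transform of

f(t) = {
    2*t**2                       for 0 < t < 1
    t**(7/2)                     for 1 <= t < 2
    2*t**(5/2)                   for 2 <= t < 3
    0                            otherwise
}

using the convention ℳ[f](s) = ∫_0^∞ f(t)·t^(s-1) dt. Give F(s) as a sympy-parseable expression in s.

2*(-2**(s + 9/2)*s - 2**(s + 11/2) + 4*3**(s + 5/2)*s**2 + 22*3**(s + 5/2)*s + 28*3**(s + 5/2) + 2*s**2 + 15*s + 25)/(4*s**3 + 32*s**2 + 83*s + 70)
  Re(s) > -2

decompose at 1, 2; ℳ[f](s) sums the 3 pieces' integrals
[0, 1) adds the kernel integral of 2*t**2
∫ over [1, 2) of t**(7/2)·t^(s-1) joins the sum
the [2, 3) slice contributes ∫ 2*t**(5/2)·t^(s-1) dt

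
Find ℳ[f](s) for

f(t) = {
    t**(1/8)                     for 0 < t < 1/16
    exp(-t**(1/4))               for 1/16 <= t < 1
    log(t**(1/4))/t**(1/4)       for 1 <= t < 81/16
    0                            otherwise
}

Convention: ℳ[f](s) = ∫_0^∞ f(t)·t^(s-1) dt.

2**(2 - 4*s)*(16**s*(8*s + 1)*(16*s**2 - 8*s + 1)*uppergamma(4*s, 1/2) - 16**s*(8*s + 1)*(16*s**2 - 8*s + 1)*uppergamma(4*s, 1) + 16**s*(24*s + 3)/3 + 81**s*s*(8*s + 1)*(-8*log(2) + 8*log(3))/3 + 81**s*(-16*s - 2)/3 + 81**s*(8*s + 1)*(-2*log(3) + 2*log(2))/3 + sqrt(2)*(48*s**2 - 24*s + 3)/3)/((8*s + 1)*(16*s**2 - 8*s + 1))
  Re(s) > -1/8

strip the power substitution: t**(1/4) on [0, 1/4); exp(-sqrt(t)) on [1/4, 1); log(sqrt(t))/sqrt(t) on [1, 9/4)
peel off the power substitution: sqrt(t) on [0, 1/2); exp(-t) on [1/2, 1); log(t)/t on [1, 3/2)
integrate the 3 segments split at 1/16, 1, then add the results
∫ over [0, 1/16) of t**(1/8)·t^(s-1) joins the sum
∫ exp(-t**(1/4))·t^(s-1) over [1/16, 1)
over [1, 81/16), the kernel integral of log(t**(1/4))/t**(1/4) enters the sum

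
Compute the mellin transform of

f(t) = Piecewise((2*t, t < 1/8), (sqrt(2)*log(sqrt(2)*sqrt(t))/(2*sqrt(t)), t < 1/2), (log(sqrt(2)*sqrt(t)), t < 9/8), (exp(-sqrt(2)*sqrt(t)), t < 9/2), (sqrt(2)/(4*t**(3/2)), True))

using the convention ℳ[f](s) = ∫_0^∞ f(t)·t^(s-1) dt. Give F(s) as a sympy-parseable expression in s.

(432*2**(2*s)*s**2*(2*s - 3)*(2*s + 2)*(4*s**2 - 4*s + 1)*uppergamma(2*s, 3/2) - 432*2**(2*s)*s**2*(2*s - 3)*(2*s + 2)*(4*s**2 - 4*s + 1)*uppergamma(2*s, 3) - 432*2**(2*s)*s**2*(2*s - 3)*(2*s + 2) + 108*2**(2*s)*(2*s - 3)*(2*s + 2)*(4*s**2 - 4*s + 1) - 216*3**(2*s)*s*(2*s - 3)*(2*s + 2)*(4*s**2 - 4*s + 1)*log(2) + 216*3**(2*s)*s*(2*s - 3)*(2*s + 2)*(4*s**2 - 4*s + 1)*log(3) - 108*3**(2*s)*(2*s - 3)*(2*s + 2)*(4*s**2 - 4*s + 1) - 16*6**(2*s)*s**2*(2*s + 2)*(4*s**2 - 4*s + 1) + 1728*s**3*(2*s - 3)*(2*s + 2)*log(2) - 864*s**2*(2*s - 3)*(2*s + 2)*log(2) + 864*s**2*(2*s - 3)*(2*s + 2) + 108*s**2*(2*s - 3)*(4*s**2 - 4*s + 1))/(216*2**(3*s)*s**2*(2*s - 3)*(2*s + 2)*(4*s**2 - 4*s + 1))
  -1 < Re(s) < 3/2

reversing the common scale on t: t on [0, 1/4); log(sqrt(t))/sqrt(t) on [1/4, 1); log(sqrt(t)) on [1, 9/4); …
back out the power substitution: t**2 on [0, 1/2); log(t)/t on [1/2, 1); log(t) on [1, 3/2); …
summing 5 kernel integrals split by 1/8, 1/2, 9/8, 9/2 yields ℳ[f](s)
piece [0, 1/8): integrate 2*t against the kernel
∫ over [1/8, 1/2) of sqrt(2)*log(sqrt(2)*sqrt(t))/(2*sqrt(t))·t^(s-1) joins the sum
for t in [1/2, 9/8): the term is ∫ log(sqrt(2)*sqrt(t))·t^(s-1)
∫ over [9/8, 9/2) of exp(-sqrt(2)*sqrt(t))·t^(s-1) joins the sum
over [9/2, ∞), the kernel integral of sqrt(2)/(4*t**(3/2)) enters the sum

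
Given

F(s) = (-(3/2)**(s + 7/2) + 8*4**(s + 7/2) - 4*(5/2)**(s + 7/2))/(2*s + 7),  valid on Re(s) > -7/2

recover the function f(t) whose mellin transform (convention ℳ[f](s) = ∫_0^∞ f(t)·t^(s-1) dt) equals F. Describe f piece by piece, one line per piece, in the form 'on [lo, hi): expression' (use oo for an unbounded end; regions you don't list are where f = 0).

f breaks at 3/2, 5/2 into 3 integrals to sum
piece [0, 3/2): integrate 3*t**(7/2)/2 against the kernel
the [3/2, 5/2) slice contributes ∫ 2*t**(7/2)·t^(s-1) dt
∫ 4*t**(7/2)·t^(s-1) over [5/2, 4)

on [0, 3/2): 3*t**(7/2)/2
on [3/2, 5/2): 2*t**(7/2)
on [5/2, 4): 4*t**(7/2)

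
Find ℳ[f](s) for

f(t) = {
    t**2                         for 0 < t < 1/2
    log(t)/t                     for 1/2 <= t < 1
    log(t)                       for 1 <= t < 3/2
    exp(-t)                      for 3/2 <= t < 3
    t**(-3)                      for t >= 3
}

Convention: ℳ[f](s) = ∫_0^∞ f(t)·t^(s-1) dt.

(108*2**s*s**2*(s - 3)*(s + 2)*(s**2 - 2*s + 1)*uppergamma(s, 3/2) - 108*2**s*s**2*(s - 3)*(s + 2)*(s**2 - 2*s + 1)*uppergamma(s, 3) - 108*2**s*s**2*(s - 3)*(s + 2) + 108*2**s*(s - 3)*(s + 2)*(s**2 - 2*s + 1) - 108*3**s*s*(s - 3)*(s + 2)*(s**2 - 2*s + 1)*log(2) + 108*3**s*s*(s - 3)*(s + 2)*(s**2 - 2*s + 1)*log(3) - 108*3**s*(s - 3)*(s + 2)*(s**2 - 2*s + 1) - 4*6**s*s**2*(s + 2)*(s**2 - 2*s + 1) + 216*s**3*(s - 3)*(s + 2)*log(2) - 216*s**2*(s - 3)*(s + 2)*log(2) + 216*s**2*(s - 3)*(s + 2) + 27*s**2*(s - 3)*(s**2 - 2*s + 1))/(108*2**s*s**2*(s - 3)*(s + 2)*(s**2 - 2*s + 1))
  -2 < Re(s) < 3

breakpoints 1/2, 1, 3/2, 3: one integral from each of the 5 segments
the [0, 1/2) slice contributes ∫ t**2·t^(s-1) dt
over [1/2, 1), the kernel integral of log(t)/t enters the sum
∫ over [1, 3/2) of log(t)·t^(s-1) joins the sum
for t in [3/2, 3): the term is ∫ exp(-t)·t^(s-1)
∫ t**(-3)·t^(s-1) over [3, ∞)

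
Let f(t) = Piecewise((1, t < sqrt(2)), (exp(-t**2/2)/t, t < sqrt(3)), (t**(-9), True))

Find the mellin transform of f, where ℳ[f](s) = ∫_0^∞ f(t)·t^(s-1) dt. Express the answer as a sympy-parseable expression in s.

invert the shared t-power to get t on [0, sqrt(2)); exp(-t**2/2) on [sqrt(2), sqrt(3)); t**(-8) on [sqrt(3), ∞)
the power substitution comes off first: sqrt(t) on [0, 2); exp(-t/2) on [2, 3); t**(-4) on [3, ∞)
summing 3 kernel integrals split by sqrt(2), sqrt(3) yields ℳ[f](s)
between 0 and sqrt(2) the integrand is 1·t^(s-1)
on [sqrt(2), sqrt(3)) integrate f = exp(-t**2/2)/t against the kernel
piece [sqrt(3), ∞): integrate t**(-9) against the kernel

(972*2**(s/2)*(s - 9) + 243*2**(s/2 + 1/2)*s*(s - 9)*uppergamma(s/2 - 1/2, 1) - 243*2**(s/2 + 1/2)*s*(s - 9)*uppergamma(s/2 - 1/2, 3/2) - 4*3**(s/2 + 1/2)*s)/(972*s*(s - 9))
  0 < Re(s) < 9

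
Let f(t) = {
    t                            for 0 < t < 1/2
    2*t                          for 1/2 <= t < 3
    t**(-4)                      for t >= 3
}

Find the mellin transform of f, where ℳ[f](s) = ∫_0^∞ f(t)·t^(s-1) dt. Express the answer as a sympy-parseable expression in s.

(970*6**s*s - 3890*6**s - 81*s + 324)/(162*2**s*(s**2 - 3*s - 4))
  -1 < Re(s) < 4

linearity at 1/2, 3 turns ℳ[f](s) into 3 summed integrals
between 0 and 1/2 the integrand is t·t^(s-1)
piece [1/2, 3): integrate 2*t against the kernel
∫ t**(-4)·t^(s-1) over [3, ∞)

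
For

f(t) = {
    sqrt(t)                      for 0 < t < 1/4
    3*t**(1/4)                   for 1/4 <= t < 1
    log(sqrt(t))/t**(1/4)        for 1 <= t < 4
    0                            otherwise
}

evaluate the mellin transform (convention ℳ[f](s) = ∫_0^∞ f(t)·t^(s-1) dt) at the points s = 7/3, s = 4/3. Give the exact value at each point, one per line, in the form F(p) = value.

F(7/3) = -1152*2**(1/6)/625 - 9*2**(5/6)/496 + 3*2**(1/3)/544 + 24732/19375 + 192*2**(1/6)*log(2)/25
F(4/3) = -288*2**(1/6)/169 - 9*2**(5/6)/76 + 3*2**(1/3)/88 + 7452/3211 + 48*2**(1/6)*log(2)/13

peel off the power substitution: t on [0, 1/2); 3*sqrt(t) on [1/2, 1); log(t)/sqrt(t) on [1, 2)
remove the shared t-power first: t**2 on [0, 1/2); 3*t**(3/2) on [1/2, 1); sqrt(t)*log(t) on [1, 2)
reversing the shared t-power: t**(3/2) on [0, 1/2); 3*t on [1/2, 1); log(t) on [1, 2)
split f at 1/4, 1: ℳ[f](s) collects 3 kernel integrals
[0, 1/4) adds the kernel integral of sqrt(t)
on [1/4, 1): add ∫ 3*t**(1/4)·t^(s-1) dt
over [1, 4), the kernel integral of log(sqrt(t))/t**(1/4) enters the sum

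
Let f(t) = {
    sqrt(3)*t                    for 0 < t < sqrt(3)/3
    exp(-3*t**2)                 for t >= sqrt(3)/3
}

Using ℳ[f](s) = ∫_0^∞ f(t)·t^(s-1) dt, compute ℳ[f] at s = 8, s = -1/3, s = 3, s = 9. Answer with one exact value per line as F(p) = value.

F(8) = (E + 72)*exp(-1)/729
F(-1/3) = 3**(1/6)*(uppergamma(-1/6, 1) + 3)/2
F(3) = sqrt(3)*(2 + E*(sqrt(pi)*erfc(1) + 1))*exp(-1)/36
F(9) = sqrt(3)*(E*(16 + 525*sqrt(pi)*erfc(1)) + 2110)*exp(-1)/38880

the power substitution comes off first: sqrt(3)*sqrt(t) on [0, 1/3); exp(-3*t) on [1/3, ∞)
remove the common scale on t first: sqrt(t) on [0, 1); exp(-t) on [1, ∞)
the 2 pieces separated at sqrt(3)/3 each add one integral
segment 0 to sqrt(3)/3 holds sqrt(3)*t; add its integral
over [sqrt(3)/3, ∞), the kernel integral of exp(-3*t**2) enters the sum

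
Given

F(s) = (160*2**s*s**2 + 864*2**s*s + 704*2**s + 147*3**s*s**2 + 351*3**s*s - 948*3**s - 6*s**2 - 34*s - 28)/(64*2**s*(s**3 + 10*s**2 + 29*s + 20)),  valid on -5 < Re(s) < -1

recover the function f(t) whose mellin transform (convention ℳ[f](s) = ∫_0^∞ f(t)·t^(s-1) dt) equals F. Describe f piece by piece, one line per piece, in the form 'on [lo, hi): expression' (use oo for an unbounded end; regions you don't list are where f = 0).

the shared t-power comes off first: t**3 on [0, 1/2); t**2*(2*t + 1) on [1/2, 1); t**3/2 on [1, 3/2); …
invert the shared t-power to get t on [0, 1/2); 2*t + 1 on [1/2, 1); t/2 on [1, 3/2); …
integrate the 4 segments split at 1/2, 1, 3/2, then add the results
on [0, 1/2): add ∫ t**5·t^(s-1) dt
for t in [1/2, 1): the term is ∫ t**4*(2*t + 1)·t^(s-1)
segment [1, 3/2) carries t**5/2; integrate it
between 3/2 and ∞ the integrand is t·t^(s-1)

on [0, 1/2): t**5
on [1/2, 1): t**4*(2*t + 1)
on [1, 3/2): t**5/2
on [3/2, oo): t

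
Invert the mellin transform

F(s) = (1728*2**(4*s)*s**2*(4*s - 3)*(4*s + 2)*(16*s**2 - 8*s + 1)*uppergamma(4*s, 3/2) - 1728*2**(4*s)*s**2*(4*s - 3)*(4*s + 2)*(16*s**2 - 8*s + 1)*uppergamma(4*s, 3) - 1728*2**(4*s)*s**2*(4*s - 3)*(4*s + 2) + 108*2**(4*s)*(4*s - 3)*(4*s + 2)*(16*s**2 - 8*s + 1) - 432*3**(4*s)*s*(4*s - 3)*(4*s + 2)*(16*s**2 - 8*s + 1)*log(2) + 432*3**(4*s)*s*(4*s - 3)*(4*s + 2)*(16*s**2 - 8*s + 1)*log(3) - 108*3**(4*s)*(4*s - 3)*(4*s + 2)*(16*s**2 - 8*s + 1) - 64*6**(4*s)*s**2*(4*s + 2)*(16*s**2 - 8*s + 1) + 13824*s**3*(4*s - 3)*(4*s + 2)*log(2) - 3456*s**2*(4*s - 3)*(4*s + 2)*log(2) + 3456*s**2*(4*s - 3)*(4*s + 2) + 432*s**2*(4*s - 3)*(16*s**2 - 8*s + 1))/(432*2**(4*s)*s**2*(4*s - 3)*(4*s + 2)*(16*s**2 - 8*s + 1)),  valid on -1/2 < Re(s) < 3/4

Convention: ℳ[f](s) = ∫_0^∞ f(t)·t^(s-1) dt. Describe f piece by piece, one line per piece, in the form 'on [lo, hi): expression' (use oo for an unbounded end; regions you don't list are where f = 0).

undo the power substitution: t on [0, 1/4); log(sqrt(t))/sqrt(t) on [1/4, 1); log(sqrt(t)) on [1, 9/4); …
undo the power substitution: t**2 on [0, 1/2); log(t)/t on [1/2, 1); log(t) on [1, 3/2); …
the 5 pieces separated at 1/16, 1, 81/16, 81 each add one integral
∫ over [0, 1/16) of sqrt(t)·t^(s-1) joins the sum
the [1/16, 1) slice contributes ∫ log(t**(1/4))/t**(1/4)·t^(s-1) dt
piece [1, 81/16): integrate log(t**(1/4)) against the kernel
∫ exp(-t**(1/4))·t^(s-1) over [81/16, 81)
[81, ∞) adds the kernel integral of t**(-3/4)

on [0, 1/16): sqrt(t)
on [1/16, 1): log(t**(1/4))/t**(1/4)
on [1, 81/16): log(t**(1/4))
on [81/16, 81): exp(-t**(1/4))
on [81, oo): t**(-3/4)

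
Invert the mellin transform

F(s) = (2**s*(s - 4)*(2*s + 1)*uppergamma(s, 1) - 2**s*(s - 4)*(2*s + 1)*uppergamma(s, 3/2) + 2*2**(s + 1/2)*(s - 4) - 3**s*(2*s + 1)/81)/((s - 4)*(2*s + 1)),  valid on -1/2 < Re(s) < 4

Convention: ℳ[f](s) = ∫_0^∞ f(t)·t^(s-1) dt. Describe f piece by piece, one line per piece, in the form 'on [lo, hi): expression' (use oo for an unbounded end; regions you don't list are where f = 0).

along the cuts 2, 3, ℳ[f](s) splits into 3 integrals
∫ sqrt(t)·t^(s-1) over [0, 2)
∫ exp(-t/2)·t^(s-1) over [2, 3)
∫ t**(-4)·t^(s-1) over [3, ∞)

on [0, 2): sqrt(t)
on [2, 3): exp(-t/2)
on [3, oo): t**(-4)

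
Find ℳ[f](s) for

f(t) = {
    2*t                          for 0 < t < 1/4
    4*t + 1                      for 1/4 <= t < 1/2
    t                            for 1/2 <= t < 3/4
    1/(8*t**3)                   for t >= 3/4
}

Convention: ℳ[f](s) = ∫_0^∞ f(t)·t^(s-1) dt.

(270*2**s*s**2 - 702*2**s*s - 324*2**s + 49*3**s*s**2 - 275*3**s*s - 162*s**2 + 378*s + 324)/(108*2**(2*s)*s*(s**2 - 2*s - 3))
  -1 < Re(s) < 3

back out the common scale on t: t on [0, 1/2); 2*t + 1 on [1/2, 1); t/2 on [1, 3/2); …
decompose at 1/4, 1/2, 3/4; ℳ[f](s) sums the 4 pieces' integrals
segment [0, 1/4) carries 2*t; integrate it
piece [1/4, 1/2): integrate (4*t + 1) against the kernel
[1/2, 3/4) adds the kernel integral of t
for t in [3/4, ∞): the term is ∫ 1/(8*t**3)·t^(s-1)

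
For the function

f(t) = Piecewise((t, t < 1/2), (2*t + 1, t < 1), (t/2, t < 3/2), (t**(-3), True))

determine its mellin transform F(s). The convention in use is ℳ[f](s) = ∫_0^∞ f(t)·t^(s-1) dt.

(270*2**s*s**2 - 702*2**s*s - 324*2**s + 49*3**s*s**2 - 275*3**s*s - 162*s**2 + 378*s + 324)/(108*2**s*s*(s**2 - 2*s - 3))
  -1 < Re(s) < 3

breakpoints 1/2, 1, 3/2: one integral from each of the 4 segments
∫ t·t^(s-1) over [0, 1/2)
[1/2, 1) adds the kernel integral of (2*t + 1)
∫ t/2·t^(s-1) over [1, 3/2)
[3/2, ∞) adds the kernel integral of t**(-3)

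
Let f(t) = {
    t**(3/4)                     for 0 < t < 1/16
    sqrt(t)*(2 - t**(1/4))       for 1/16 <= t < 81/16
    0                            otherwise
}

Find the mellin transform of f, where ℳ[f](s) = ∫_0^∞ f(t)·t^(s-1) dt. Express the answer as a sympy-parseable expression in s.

back out the power substitution: t**(3/2) on [0, 1/4); t*(2 - sqrt(t)) on [1/4, 9/4)
back out the shared t-power: sqrt(t) on [0, 1/4); 2 - sqrt(t) on [1/4, 9/4)
the power substitution comes off first: t on [0, 1/2); 2 - t on [1/2, 3/2)
treat the 2 regions marked off by 1/16 separately and sum
∫ over [0, 1/16) of t**(3/4)·t^(s-1) joins the sum
∫ sqrt(t)*(2 - t**(1/4))·t^(s-1) over [1/16, 81/16)

(18*3**(4*s)*s + 27*3**(4*s) - 4*s - 4)/(2*2**(4*s)*(8*s**2 + 10*s + 3))
  Re(s) > -3/4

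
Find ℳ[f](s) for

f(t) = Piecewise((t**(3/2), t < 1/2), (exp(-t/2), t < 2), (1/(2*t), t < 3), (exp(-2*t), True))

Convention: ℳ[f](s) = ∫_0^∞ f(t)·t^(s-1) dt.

(12*24**s*(s - 1)*(2*s + 3)*uppergamma(s, 1/4) - 12*24**s*(s - 1)*(2*s + 3)*uppergamma(s, 1) - 3*24**s*(2*s + 3) + 2*36**s*(2*s + 3) + 12*6**s*(s - 1)*(2*s + 3)*uppergamma(s, 6) + 6*sqrt(2)*6**s*(s - 1))/(12*12**s*(s - 1)*(2*s + 3))
  Re(s) > -3/2

integrate the 4 segments split at 1/2, 2, 3, then add the results
piece [0, 1/2): integrate t**(3/2) against the kernel
[1/2, 2) adds the kernel integral of exp(-t/2)
∫ over [2, 3) of 1/(2*t)·t^(s-1) joins the sum
the [3, ∞) slice contributes ∫ exp(-2*t)·t^(s-1) dt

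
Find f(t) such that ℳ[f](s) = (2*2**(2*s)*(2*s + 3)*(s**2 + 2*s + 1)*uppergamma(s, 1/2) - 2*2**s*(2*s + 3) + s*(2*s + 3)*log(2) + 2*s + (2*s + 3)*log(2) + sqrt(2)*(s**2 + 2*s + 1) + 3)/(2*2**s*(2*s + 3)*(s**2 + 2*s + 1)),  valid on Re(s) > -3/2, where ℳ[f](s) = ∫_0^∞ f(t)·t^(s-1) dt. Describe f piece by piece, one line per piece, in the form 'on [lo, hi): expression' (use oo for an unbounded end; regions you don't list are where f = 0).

on [0, 1/2): t**(3/2)
on [1/2, 1): t*log(t)
on [1, oo): exp(-t/2)

split f at 1/2, 1: ℳ[f](s) collects 3 kernel integrals
for t in [0, 1/2): the term is ∫ t**(3/2)·t^(s-1)
for t in [1/2, 1): the term is ∫ t*log(t)·t^(s-1)
segment [1, ∞) carries exp(-t/2); integrate it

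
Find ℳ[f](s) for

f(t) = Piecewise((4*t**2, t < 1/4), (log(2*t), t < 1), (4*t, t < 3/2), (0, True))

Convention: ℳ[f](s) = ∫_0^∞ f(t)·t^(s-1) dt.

(-16*2**(2*s)*s**2*(s + 2) + 4*2**(2*s)*s*(s + 1)*(s + 2)*log(2) - 4*2**(2*s)*(s + 1)*(s + 2) + 24*6**s*s**2*(s + 2) + s**2*(s + 1) + 4*s*(s + 1)*(s + 2)*log(2) + 4*(s + 1)*(s + 2))/(4*2**(2*s)*s**2*(s + 1)*(s + 2))
  Re(s) > -2

the common scale on t comes off first: t**2 on [0, 1/2); log(t) on [1/2, 2); 2*t on [2, 3)
breakpoints 1/4, 1: one integral from each of the 3 segments
the [0, 1/4) slice contributes ∫ 4*t**2·t^(s-1) dt
on [1/4, 1) integrate f = log(2*t) against the kernel
the [1, 3/2) slice contributes ∫ 4*t·t^(s-1) dt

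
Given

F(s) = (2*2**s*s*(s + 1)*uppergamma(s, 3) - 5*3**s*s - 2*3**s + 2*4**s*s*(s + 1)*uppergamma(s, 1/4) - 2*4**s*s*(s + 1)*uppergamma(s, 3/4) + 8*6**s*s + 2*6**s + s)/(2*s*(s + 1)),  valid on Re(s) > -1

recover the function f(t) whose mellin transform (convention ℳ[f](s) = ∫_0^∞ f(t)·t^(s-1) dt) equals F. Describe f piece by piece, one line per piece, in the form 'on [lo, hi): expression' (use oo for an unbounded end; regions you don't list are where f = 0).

on [0, 1): t/2
on [1, 3): exp(-t/4)
on [3, 6): t/2 + 1
on [6, oo): exp(-t/2)

invert the common scale on t to get t on [0, 1/2); exp(-t/2) on [1/2, 3/2); t + 1 on [3/2, 3); …
treat the 4 regions marked off by 1, 3, 6 separately and sum
for t in [0, 1): the term is ∫ t/2·t^(s-1)
over [1, 3), the kernel integral of exp(-t/4) enters the sum
for t in [3, 6): the term is ∫ (t/2 + 1)·t^(s-1)
for t in [6, ∞): the term is ∫ exp(-t/2)·t^(s-1)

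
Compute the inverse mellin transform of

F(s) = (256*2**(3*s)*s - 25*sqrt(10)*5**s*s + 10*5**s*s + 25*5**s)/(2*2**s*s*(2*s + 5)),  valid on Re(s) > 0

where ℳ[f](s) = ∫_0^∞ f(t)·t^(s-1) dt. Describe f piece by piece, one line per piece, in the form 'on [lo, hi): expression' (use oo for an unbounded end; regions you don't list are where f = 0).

linearity at 5/2 turns ℳ[f](s) into 2 summed integrals
between 0 and 5/2 the integrand is 5/2·t^(s-1)
over [5/2, 4), the kernel integral of 2*t**(5/2) enters the sum

on [0, 5/2): 5/2
on [5/2, 4): 2*t**(5/2)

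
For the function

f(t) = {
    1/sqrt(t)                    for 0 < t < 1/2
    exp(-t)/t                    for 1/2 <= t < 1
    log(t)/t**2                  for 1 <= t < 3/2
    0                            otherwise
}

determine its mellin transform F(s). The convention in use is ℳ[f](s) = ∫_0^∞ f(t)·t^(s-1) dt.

reversing the shared t-power: sqrt(t) on [0, 1/2); exp(-t) on [1/2, 1); log(t)/t on [1, 3/2)
integrate the 3 segments split at 1/2, 1, then add the results
for t in [0, 1/2): the term is ∫ 1/sqrt(t)·t^(s-1)
for t in [1/2, 1): the term is ∫ exp(-t)/t·t^(s-1)
on [1, 3/2): add ∫ log(t)/t**2·t^(s-1) dt

(9*2**s*(2*s - 1)*(-2*s + (s - 1)**2 + 3)*uppergamma(s - 1, 1/2) - 9*2**s*(2*s - 1)*(-2*s + (s - 1)**2 + 3)*uppergamma(s - 1, 1) + 9*2**s*(2*s - 1) + 4*3**s*(1 - 2*s) + 3**s*(s - 1)*(2*s - 1)*(-4*log(2) + 4*log(3)) + 3**s*(2*s - 1)*(-4*log(3) + 4*log(2)) + 18*sqrt(2)*(-2*s + (s - 1)**2 + 3))/(9*2**s*(2*s - 1)*(-2*s + (s - 1)**2 + 3))
  Re(s) > 1/2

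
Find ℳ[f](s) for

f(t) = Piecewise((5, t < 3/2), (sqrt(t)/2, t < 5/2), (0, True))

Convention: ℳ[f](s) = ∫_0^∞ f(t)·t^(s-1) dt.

(5*(3/2)**s*(2*s + 1) - (3/2)**(s + 1/2)*s + (5/2)**(s + 1/2)*s)/(s*(2*s + 1))
  Re(s) > 0

along the cuts 3/2, ℳ[f](s) splits into 2 integrals
on [0, 3/2) integrate f = 5 against the kernel
piece [3/2, 5/2): integrate sqrt(t)/2 against the kernel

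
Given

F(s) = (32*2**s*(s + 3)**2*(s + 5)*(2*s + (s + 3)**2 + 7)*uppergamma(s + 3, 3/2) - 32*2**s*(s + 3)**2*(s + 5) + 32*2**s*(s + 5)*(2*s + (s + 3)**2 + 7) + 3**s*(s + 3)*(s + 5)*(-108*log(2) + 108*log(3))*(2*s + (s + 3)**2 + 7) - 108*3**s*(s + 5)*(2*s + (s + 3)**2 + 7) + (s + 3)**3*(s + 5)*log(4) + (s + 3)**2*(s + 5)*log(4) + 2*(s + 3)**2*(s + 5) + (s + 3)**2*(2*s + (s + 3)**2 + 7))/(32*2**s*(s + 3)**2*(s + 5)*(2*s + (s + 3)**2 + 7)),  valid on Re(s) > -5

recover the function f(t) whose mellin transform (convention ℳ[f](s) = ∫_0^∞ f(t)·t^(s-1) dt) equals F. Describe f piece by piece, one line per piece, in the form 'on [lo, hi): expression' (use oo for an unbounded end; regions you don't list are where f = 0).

peel off the shared t-power: t**3 on [0, 1/2); t**2*log(t) on [1/2, 1); t*log(t) on [1, 3/2); …
strip the shared t-power: t**2 on [0, 1/2); t*log(t) on [1/2, 1); log(t) on [1, 3/2); …
f breaks at 1/2, 1, 3/2 into 4 integrals to sum
the [0, 1/2) slice contributes ∫ t**5·t^(s-1) dt
between 1/2 and 1 the integrand is t**4*log(t)·t^(s-1)
on [1, 3/2): add ∫ t**3*log(t)·t^(s-1) dt
segment [3/2, ∞) carries t**3*exp(-t); integrate it

on [0, 1/2): t**5
on [1/2, 1): t**4*log(t)
on [1, 3/2): t**3*log(t)
on [3/2, oo): t**3*exp(-t)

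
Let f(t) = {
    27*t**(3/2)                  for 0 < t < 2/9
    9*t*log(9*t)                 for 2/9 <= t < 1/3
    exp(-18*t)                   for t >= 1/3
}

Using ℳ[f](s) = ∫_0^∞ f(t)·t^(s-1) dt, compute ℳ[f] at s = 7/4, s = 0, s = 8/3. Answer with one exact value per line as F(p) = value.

F(7/4) = -16*3**(1/4)/363 - 16*2**(3/4)*sqrt(3)*log(2)/891 + 2**(1/4)*sqrt(3)*uppergamma(7/4, 6)/324 + 64*2**(3/4)*sqrt(3)/9801 + 32*2**(1/4)*sqrt(3)/1053 + 4*3**(1/4)*log(3)/33
F(0) = -1 - Ei(-6) + 4*sqrt(2)/3 + log(27/4)
F(8/3) = -3**(1/3)/121 - 8*6**(2/3)*log(2)/2673 + 18**(1/3)*uppergamma(8/3, 6)/5832 + 8*6**(2/3)/9801 + 32*2**(1/6)*3**(2/3)/6075 + 3**(1/3)*log(3)/33

peel off the common scale on t: 3*sqrt(3)*t**(3/2) on [0, 2/3); 3*t*log(3*t) on [2/3, 1); exp(-6*t) on [1, ∞)
peel off the common scale on t: t**(3/2) on [0, 2); t*log(t) on [2, 3); exp(-2*t) on [3, ∞)
along the cuts 2/9, 1/3, ℳ[f](s) splits into 3 integrals
for t in [0, 2/9): the term is ∫ 27*t**(3/2)·t^(s-1)
∫ over [2/9, 1/3) of 9*t*log(9*t)·t^(s-1) joins the sum
[1/3, ∞) adds the kernel integral of exp(-18*t)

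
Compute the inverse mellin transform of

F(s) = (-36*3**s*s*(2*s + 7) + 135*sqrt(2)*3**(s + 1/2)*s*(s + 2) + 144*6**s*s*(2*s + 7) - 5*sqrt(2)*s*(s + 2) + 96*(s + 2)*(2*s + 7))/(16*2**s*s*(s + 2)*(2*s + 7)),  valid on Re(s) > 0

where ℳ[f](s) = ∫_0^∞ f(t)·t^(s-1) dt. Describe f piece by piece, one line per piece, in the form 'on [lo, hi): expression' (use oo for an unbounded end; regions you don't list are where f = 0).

the 3 pieces separated at 1/2, 3/2 each add one integral
between 0 and 1/2 the integrand is 6·t^(s-1)
∫ over [1/2, 3/2) of 5*t**(7/2)/2·t^(s-1) joins the sum
on [3/2, 3): add ∫ t**2·t^(s-1) dt

on [0, 1/2): 6
on [1/2, 3/2): 5*t**(7/2)/2
on [3/2, 3): t**2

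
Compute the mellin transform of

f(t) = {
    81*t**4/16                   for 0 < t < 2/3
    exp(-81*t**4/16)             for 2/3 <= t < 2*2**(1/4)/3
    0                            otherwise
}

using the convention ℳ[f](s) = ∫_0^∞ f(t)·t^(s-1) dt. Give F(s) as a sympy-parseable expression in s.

2**(s - 2)*((s + 4)*uppergamma(s/4, 1) - (s + 4)*uppergamma(s/4, 2) + 4)/(3**s*(s + 4))
  Re(s) > -4

remove the common scale on t first: t**4 on [0, 1); exp(-t**4) on [1, 2**(1/4))
invert the power substitution to get t**2 on [0, 1); exp(-t**2) on [1, sqrt(2))
peel off the power substitution: t on [0, 1); exp(-t) on [1, 2)
the 2 pieces separated at 2/3 each add one integral
segment 0 to 2/3 holds 81*t**4/16; add its integral
on [2/3, 2*2**(1/4)/3): add ∫ exp(-81*t**4/16)·t^(s-1) dt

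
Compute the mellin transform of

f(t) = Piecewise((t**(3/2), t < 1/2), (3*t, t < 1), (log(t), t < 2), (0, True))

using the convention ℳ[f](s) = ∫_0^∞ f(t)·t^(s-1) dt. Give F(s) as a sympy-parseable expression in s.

cuts at 1/2, 1: linearity sums the 3 kernel integrals
∫ over [0, 1/2) of t**(3/2)·t^(s-1) joins the sum
the [1/2, 1) slice contributes ∫ 3*t·t^(s-1) dt
between 1 and 2 the integrand is log(t)·t^(s-1)

(-2*2**(2*s)*(s + 1)*(2*s + 3) + 6*2**s*s**2*(2*s + 3) + 2*2**s*(s + 1)*(2*s + 3) + 4**s*s*(s + 1)*(2*s + 3)*log(4) + sqrt(2)*s**2*(s + 1) - 3*s**2*(2*s + 3))/(2*2**s*s**2*(s + 1)*(2*s + 3))
  Re(s) > -3/2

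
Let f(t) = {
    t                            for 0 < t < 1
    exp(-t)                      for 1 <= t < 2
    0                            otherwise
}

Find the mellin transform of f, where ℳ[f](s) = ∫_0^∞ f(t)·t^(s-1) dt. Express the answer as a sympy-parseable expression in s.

f breaks at 1 into 2 integrals to sum
on [0, 1): add ∫ t·t^(s-1) dt
segment [1, 2) carries exp(-t); integrate it

((s + 1)*uppergamma(s, 1) - (s + 1)*uppergamma(s, 2) + 1)/(s + 1)
  Re(s) > -1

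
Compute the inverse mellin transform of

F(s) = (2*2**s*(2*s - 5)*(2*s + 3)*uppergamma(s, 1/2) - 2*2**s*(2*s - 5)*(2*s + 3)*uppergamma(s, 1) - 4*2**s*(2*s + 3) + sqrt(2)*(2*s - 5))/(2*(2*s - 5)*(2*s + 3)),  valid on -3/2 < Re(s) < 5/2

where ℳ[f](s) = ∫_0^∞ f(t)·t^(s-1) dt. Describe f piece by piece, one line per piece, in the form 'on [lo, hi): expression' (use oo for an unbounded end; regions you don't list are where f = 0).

back out the common scale on t: t**(3/2) on [0, 1/2); exp(-t) on [1/2, 1); t**(-5/2) on [1, ∞)
decompose at 1, 2; ℳ[f](s) sums the 3 pieces' integrals
piece [0, 1): integrate sqrt(2)*t**(3/2)/4 against the kernel
segment [1, 2) carries exp(-t/2); integrate it
segment 2 to ∞ holds 4*sqrt(2)/t**(5/2); add its integral

on [0, 1): sqrt(2)*t**(3/2)/4
on [1, 2): exp(-t/2)
on [2, oo): 4*sqrt(2)/t**(5/2)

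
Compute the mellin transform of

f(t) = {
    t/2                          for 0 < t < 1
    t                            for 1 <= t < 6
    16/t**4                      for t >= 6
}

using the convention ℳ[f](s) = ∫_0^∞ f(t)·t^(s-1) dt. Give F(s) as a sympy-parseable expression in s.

(970*6**s*s - 3890*6**s - 81*s + 324)/(162*(s**2 - 3*s - 4))
  -1 < Re(s) < 4

invert the common scale on t to get t on [0, 1/2); 2*t on [1/2, 3); t**(-4) on [3, ∞)
breakpoints 1, 6: one integral from each of the 3 segments
over [0, 1), the kernel integral of t/2 enters the sum
the [1, 6) slice contributes ∫ t·t^(s-1) dt
on [6, ∞) integrate f = 16/t**4 against the kernel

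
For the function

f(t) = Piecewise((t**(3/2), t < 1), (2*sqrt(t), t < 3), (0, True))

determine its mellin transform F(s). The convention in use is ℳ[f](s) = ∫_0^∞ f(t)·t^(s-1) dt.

(4*sqrt(3)*3**s*(2*s + 3) - 4*s - 10)/((2*s + 1)*(2*s + 3))
  Re(s) > -3/2

along the cuts 1, ℳ[f](s) splits into 2 integrals
the [0, 1) slice contributes ∫ t**(3/2)·t^(s-1) dt
for t in [1, 3): the term is ∫ 2*sqrt(t)·t^(s-1)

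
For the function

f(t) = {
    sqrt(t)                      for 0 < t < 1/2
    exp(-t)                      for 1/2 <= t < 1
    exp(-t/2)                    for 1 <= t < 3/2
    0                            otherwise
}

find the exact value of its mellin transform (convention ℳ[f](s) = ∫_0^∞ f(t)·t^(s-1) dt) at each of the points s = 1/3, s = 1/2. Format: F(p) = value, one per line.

the 3 pieces separated at 1/2, 1 each add one integral
segment [0, 1/2) carries sqrt(t); integrate it
[1/2, 1) adds the kernel integral of exp(-t)
on [1, 3/2): add ∫ exp(-t/2)·t^(s-1) dt

F(1/3) = -2**(1/3)*uppergamma(1/3, 3/4) - uppergamma(1/3, 1) + uppergamma(1/3, 1/2) + 3*2**(1/6)/5 + 2**(1/3)*uppergamma(1/3, 1/2)
F(1/2) = -sqrt(2)*sqrt(pi)*erfc(sqrt(3)/2) - sqrt(pi)*erfc(1) + 1/2 + sqrt(pi)*erfc(sqrt(2)/2) + sqrt(2)*sqrt(pi)*erfc(sqrt(2)/2)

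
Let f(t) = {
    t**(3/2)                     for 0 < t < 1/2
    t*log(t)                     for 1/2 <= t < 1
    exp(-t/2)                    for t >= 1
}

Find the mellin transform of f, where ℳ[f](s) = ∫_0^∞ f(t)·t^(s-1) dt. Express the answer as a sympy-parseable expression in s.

linearity at 1/2, 1 turns ℳ[f](s) into 3 summed integrals
on [0, 1/2): add ∫ t**(3/2)·t^(s-1) dt
the [1/2, 1) slice contributes ∫ t*log(t)·t^(s-1) dt
between 1 and ∞ the integrand is exp(-t/2)·t^(s-1)

(2*2**(2*s)*(2*s + 3)*(s**2 + 2*s + 1)*uppergamma(s, 1/2) - 2*2**s*(2*s + 3) + s*(2*s + 3)*log(2) + 2*s + (2*s + 3)*log(2) + sqrt(2)*(s**2 + 2*s + 1) + 3)/(2*2**s*(2*s + 3)*(s**2 + 2*s + 1))
  Re(s) > -3/2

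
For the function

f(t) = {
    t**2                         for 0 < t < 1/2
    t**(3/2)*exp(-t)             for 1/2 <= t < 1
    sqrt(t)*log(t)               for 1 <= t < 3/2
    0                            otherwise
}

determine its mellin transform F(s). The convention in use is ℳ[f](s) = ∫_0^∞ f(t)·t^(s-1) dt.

2**(-s - 5/2)*(2**(s + 5/2)*(s + 2)*(8*s - (2*s + 3)**2 + 8)*uppergamma(s + 3/2, 1/2) - 2**(s + 5/2)*(s + 2)*(8*s - (2*s + 3)**2 + 8)*uppergamma(s + 3/2, 1) + 2**(s + 9/2)*(-s - 2) + 3**(s + 1/2)*(s + 2)*(2*s + 3)*(-8*log(3) + 8*log(2)) + 3**(s + 1/2)*(s + 2)*(-16*log(2) + 16*log(3)) + 16*3**(s + 1/2)*(s + 2) + sqrt(2)*(8*s - (2*s + 3)**2 + 8))/((s + 2)*(8*s - (2*s + 3)**2 + 8))
  Re(s) > -2

undo the shared t-power: 1 on [0, 1/2); exp(-t)/sqrt(t) on [1/2, 1); log(t)/t**(3/2) on [1, 3/2)
invert the shared t-power to get t on [0, 1/2); sqrt(t)*exp(-t) on [1/2, 1); log(t)/sqrt(t) on [1, 3/2)
peel off the shared t-power: sqrt(t) on [0, 1/2); exp(-t) on [1/2, 1); log(t)/t on [1, 3/2)
split f at 1/2, 1: ℳ[f](s) collects 3 kernel integrals
∫ t**2·t^(s-1) over [0, 1/2)
on [1/2, 1) integrate f = t**(3/2)*exp(-t) against the kernel
between 1 and 3/2 the integrand is sqrt(t)*log(t)·t^(s-1)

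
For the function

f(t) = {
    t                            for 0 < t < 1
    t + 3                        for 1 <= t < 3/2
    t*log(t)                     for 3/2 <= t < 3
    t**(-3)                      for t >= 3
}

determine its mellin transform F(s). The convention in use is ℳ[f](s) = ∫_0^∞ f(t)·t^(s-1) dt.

(-162*2**s*s*(s - 3)*(s**2 + 2*s + 1) - 162*2**s*(s - 3)*(s**2 + 2*s + 1) - 81*3**s*s**2*(s - 3)*(s + 1)*log(3) + 81*3**s*s**2*(s - 3)*(s + 1)*log(2) - 81*3**s*s*(s - 3)*(s + 1)*log(3) + 81*3**s*s*(s - 3)*(s + 1)*log(2) + 81*3**s*s*(s - 3)*(s + 1) + 243*3**s*s*(s - 3)*(s**2 + 2*s + 1) + 162*3**s*(s - 3)*(s**2 + 2*s + 1) + 162*6**s*s**2*(s - 3)*(s + 1)*log(3) - 162*6**s*s*(s - 3)*(s + 1) + 162*6**s*s*(s - 3)*(s + 1)*log(3) - 2*6**s*s*(s + 1)*(s**2 + 2*s + 1))/(54*2**s*s*(s - 3)*(s + 1)*(s**2 + 2*s + 1))
  -1 < Re(s) < 3

summing 4 kernel integrals split by 1, 3/2, 3 yields ℳ[f](s)
[0, 1) adds the kernel integral of t
the [1, 3/2) slice contributes ∫ (t + 3)·t^(s-1) dt
piece [3/2, 3): integrate t*log(t) against the kernel
piece [3, ∞): integrate t**(-3) against the kernel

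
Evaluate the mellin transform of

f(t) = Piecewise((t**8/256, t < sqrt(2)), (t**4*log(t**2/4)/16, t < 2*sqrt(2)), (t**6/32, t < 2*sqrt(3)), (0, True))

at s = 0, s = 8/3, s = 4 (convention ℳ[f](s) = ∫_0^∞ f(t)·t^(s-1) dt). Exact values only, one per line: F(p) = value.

F(0) = 17*log(2)/16 + 2255/384
F(8/3) = -10536/325 + 219*2**(1/3)/6400 + 3*2**(1/3)*log(2)/40 + 48*log(2)/5 + 972*12**(1/3)/13
F(4) = 257*log(2)/8 + 320281/480

remove the common scale on t first: t**8 on [0, sqrt(2)/2); t**4*log(t**2) on [sqrt(2)/2, sqrt(2)); 2*t**6 on [sqrt(2), sqrt(3))
peel off the power substitution: t**4 on [0, 1/2); t**2*log(t) on [1/2, 2); 2*t**3 on [2, 3)
peel off the shared t-power: t**2 on [0, 1/2); log(t) on [1/2, 2); 2*t on [2, 3)
integrate the 3 segments split at sqrt(2), 2*sqrt(2), then add the results
over [0, sqrt(2)), the kernel integral of t**8/256 enters the sum
∫ over [sqrt(2), 2*sqrt(2)) of t**4*log(t**2/4)/16·t^(s-1) joins the sum
on [2*sqrt(2), 2*sqrt(3)): add ∫ t**6/32·t^(s-1) dt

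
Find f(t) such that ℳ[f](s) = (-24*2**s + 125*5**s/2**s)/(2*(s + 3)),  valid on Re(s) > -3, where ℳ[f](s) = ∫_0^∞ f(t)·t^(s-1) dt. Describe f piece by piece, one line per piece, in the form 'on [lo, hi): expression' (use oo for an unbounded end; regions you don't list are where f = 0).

split f at 2: ℳ[f](s) collects 2 kernel integrals
∫ 5*t**3/2·t^(s-1) over [0, 2)
∫ over [2, 5/2) of 4*t**3·t^(s-1) joins the sum

on [0, 2): 5*t**3/2
on [2, 5/2): 4*t**3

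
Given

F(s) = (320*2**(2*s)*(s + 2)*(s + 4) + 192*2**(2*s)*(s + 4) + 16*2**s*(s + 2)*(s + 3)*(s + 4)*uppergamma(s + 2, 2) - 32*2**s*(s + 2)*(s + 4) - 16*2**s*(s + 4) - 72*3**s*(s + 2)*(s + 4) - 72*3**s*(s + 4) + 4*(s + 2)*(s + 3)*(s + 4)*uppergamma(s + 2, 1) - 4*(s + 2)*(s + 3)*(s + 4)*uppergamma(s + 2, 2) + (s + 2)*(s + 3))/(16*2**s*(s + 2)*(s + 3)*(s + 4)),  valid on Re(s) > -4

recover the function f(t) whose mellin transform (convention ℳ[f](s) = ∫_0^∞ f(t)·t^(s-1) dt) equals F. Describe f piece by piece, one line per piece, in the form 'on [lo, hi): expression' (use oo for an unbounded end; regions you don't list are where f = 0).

reversing the shared t-power: t**2 on [0, 1/2); exp(-2*t) on [1/2, 1); t + 1 on [1, 3/2); …
breakpoints 1/2, 1, 3/2, 2: one integral from each of the 5 segments
∫ t**4·t^(s-1) over [0, 1/2)
∫ over [1/2, 1) of t**2*exp(-2*t)·t^(s-1) joins the sum
for t in [1, 3/2): the term is ∫ t**2*(t + 1)·t^(s-1)
∫ t**2*(t + 3)·t^(s-1) over [3/2, 2)
on [2, ∞) integrate f = t**2*exp(-t) against the kernel

on [0, 1/2): t**4
on [1/2, 1): t**2*exp(-2*t)
on [1, 3/2): t**2*(t + 1)
on [3/2, 2): t**2*(t + 3)
on [2, oo): t**2*exp(-t)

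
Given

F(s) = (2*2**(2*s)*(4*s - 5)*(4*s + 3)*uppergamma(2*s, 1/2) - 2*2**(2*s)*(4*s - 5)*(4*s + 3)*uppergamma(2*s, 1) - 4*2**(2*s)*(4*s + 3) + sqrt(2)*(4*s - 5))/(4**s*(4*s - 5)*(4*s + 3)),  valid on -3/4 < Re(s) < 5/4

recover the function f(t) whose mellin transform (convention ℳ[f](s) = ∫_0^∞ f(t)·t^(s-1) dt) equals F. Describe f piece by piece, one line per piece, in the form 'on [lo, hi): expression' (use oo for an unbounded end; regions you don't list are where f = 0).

on [0, 1/4): t**(3/4)
on [1/4, 1): exp(-sqrt(t))
on [1, oo): t**(-5/4)

back out the power substitution: t**(3/2) on [0, 1/2); exp(-t) on [1/2, 1); t**(-5/2) on [1, ∞)
treat the 3 regions marked off by 1/4, 1 separately and sum
on [0, 1/4) integrate f = t**(3/4) against the kernel
the [1/4, 1) slice contributes ∫ exp(-sqrt(t))·t^(s-1) dt
[1, ∞) adds the kernel integral of t**(-5/4)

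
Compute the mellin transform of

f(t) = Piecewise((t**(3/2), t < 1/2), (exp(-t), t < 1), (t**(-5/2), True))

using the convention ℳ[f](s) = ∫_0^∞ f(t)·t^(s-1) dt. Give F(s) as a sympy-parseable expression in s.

the 3 pieces separated at 1/2, 1 each add one integral
[0, 1/2) adds the kernel integral of t**(3/2)
∫ over [1/2, 1) of exp(-t)·t^(s-1) joins the sum
the [1, ∞) slice contributes ∫ t**(-5/2)·t^(s-1) dt

(2*2**s*(2*s - 5)*(2*s + 3)*uppergamma(s, 1/2) - 2*2**s*(2*s - 5)*(2*s + 3)*uppergamma(s, 1) - 4*2**s*(2*s + 3) + sqrt(2)*(2*s - 5))/(2*2**s*(2*s - 5)*(2*s + 3))
  -3/2 < Re(s) < 5/2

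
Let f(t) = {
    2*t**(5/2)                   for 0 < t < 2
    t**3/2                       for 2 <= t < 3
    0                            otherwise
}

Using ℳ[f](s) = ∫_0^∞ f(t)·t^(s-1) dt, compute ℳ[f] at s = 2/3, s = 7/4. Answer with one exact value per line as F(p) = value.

F(2/3) = -12*2**(2/3)/11 + 96*2**(1/6)/19 + 81*3**(2/3)/22
F(7/4) = -32*2**(3/4)/19 + 128*2**(1/4)/17 + 162*3**(3/4)/19

split f at 2: ℳ[f](s) collects 2 kernel integrals
piece [0, 2): integrate 2*t**(5/2) against the kernel
segment [2, 3) carries t**3/2; integrate it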